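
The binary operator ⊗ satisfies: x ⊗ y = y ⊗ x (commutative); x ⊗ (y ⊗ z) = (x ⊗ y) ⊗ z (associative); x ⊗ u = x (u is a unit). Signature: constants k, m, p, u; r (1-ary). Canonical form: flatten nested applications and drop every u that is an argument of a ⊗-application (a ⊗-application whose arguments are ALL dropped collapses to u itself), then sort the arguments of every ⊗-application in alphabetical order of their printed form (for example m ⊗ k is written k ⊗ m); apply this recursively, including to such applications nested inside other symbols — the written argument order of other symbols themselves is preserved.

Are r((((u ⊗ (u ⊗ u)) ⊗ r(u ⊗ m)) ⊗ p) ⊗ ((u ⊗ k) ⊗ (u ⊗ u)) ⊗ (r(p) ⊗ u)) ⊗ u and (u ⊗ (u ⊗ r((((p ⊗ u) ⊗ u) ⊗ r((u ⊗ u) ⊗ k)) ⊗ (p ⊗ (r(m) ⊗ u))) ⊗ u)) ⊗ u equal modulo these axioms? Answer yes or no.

Answer: no — r(k ⊗ p ⊗ r(m) ⊗ r(p)) vs r(p ⊗ p ⊗ r(k) ⊗ r(m))

Derivation:
Left:  r((((u ⊗ (u ⊗ u)) ⊗ r(u ⊗ m)) ⊗ p) ⊗ ((u ⊗ k) ⊗ (u ⊗ u)) ⊗ (r(p) ⊗ u)) ⊗ u
  Canonicalize subterm:  r((((u ⊗ (u ⊗ u)) ⊗ r(u ⊗ m)) ⊗ p) ⊗ ((u ⊗ k) ⊗ (u ⊗ u)) ⊗ (r(p) ⊗ u))  →  r(k ⊗ p ⊗ r(m) ⊗ r(p))
  Unit:  drop u
  Sort arguments:  r(k ⊗ p ⊗ r(m) ⊗ r(p))
Right:  (u ⊗ (u ⊗ r((((p ⊗ u) ⊗ u) ⊗ r((u ⊗ u) ⊗ k)) ⊗ (p ⊗ (r(m) ⊗ u))) ⊗ u)) ⊗ u
  Merge nested applications:  u ⊗ u ⊗ r((((p ⊗ u) ⊗ u) ⊗ r((u ⊗ u) ⊗ k)) ⊗ (p ⊗ (r(m) ⊗ u))) ⊗ u ⊗ u
  Inside:  r((((p ⊗ u) ⊗ u) ⊗ r((u ⊗ u) ⊗ k)) ⊗ (p ⊗ (r(m) ⊗ u)))  →  r(p ⊗ p ⊗ r(k) ⊗ r(m))
  Drop the unit:  drop u (×4)
  Order the arguments:  r(p ⊗ p ⊗ r(k) ⊗ r(m))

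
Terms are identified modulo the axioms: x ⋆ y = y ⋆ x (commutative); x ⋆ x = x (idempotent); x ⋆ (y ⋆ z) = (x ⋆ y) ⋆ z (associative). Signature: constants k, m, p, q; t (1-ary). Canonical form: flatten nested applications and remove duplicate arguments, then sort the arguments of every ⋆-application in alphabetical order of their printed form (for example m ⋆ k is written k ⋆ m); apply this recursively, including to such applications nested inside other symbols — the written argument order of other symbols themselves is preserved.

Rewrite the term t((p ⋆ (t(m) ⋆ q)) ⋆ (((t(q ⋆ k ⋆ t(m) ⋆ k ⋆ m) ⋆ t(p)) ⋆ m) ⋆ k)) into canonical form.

Answer: t(k ⋆ m ⋆ p ⋆ q ⋆ t(k ⋆ m ⋆ q ⋆ t(m)) ⋆ t(m) ⋆ t(p))

Derivation:
Focus inside:  (p ⋆ (t(m) ⋆ q)) ⋆ (((t(q ⋆ k ⋆ t(m) ⋆ k ⋆ m) ⋆ t(p)) ⋆ m) ⋆ k)
Un-nest:  p ⋆ t(m) ⋆ q ⋆ t(q ⋆ k ⋆ t(m) ⋆ k ⋆ m) ⋆ t(p) ⋆ m ⋆ k
Inside:  t(q ⋆ k ⋆ t(m) ⋆ k ⋆ m)  →  t(k ⋆ m ⋆ q ⋆ t(m))
Sort:  k ⋆ m ⋆ p ⋆ q ⋆ t(k ⋆ m ⋆ q ⋆ t(m)) ⋆ t(m) ⋆ t(p)
Reassemble:  t(k ⋆ m ⋆ p ⋆ q ⋆ t(k ⋆ m ⋆ q ⋆ t(m)) ⋆ t(m) ⋆ t(p))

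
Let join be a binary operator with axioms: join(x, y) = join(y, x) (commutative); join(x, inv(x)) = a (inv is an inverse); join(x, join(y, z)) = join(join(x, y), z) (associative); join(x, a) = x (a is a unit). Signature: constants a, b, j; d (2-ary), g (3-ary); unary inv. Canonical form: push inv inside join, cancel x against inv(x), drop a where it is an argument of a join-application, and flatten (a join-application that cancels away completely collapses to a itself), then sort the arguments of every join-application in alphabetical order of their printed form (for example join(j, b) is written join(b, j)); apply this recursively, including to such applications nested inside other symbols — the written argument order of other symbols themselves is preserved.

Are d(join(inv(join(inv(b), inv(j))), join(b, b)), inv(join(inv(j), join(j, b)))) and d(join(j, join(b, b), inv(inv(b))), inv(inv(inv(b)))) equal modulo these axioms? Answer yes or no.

Left:  d(join(inv(join(inv(b), inv(j))), join(b, b)), inv(join(inv(j), join(j, b))))
  Work inside:  join(inv(join(inv(b), inv(j))), join(b, b))
  Push inv inside:  distribute inv over join and collapse double inv
  Combine occurrences:  join(b, b, b, j)
  Rebuild:  d(join(b, b, b, j), inv(b))
Right:  d(join(j, join(b, b), inv(inv(b))), inv(inv(inv(b))))
  Descend into:  join(j, join(b, b), inv(inv(b)))
  Push inv inside:  distribute inv over join and collapse double inv
  Combine occurrences:  join(j, b, b, b)
  Order the arguments:  join(b, b, b, j)
  Put back:  d(join(b, b, b, j), inv(b))

Answer: yes — both canonical forms are d(join(b, b, b, j), inv(b))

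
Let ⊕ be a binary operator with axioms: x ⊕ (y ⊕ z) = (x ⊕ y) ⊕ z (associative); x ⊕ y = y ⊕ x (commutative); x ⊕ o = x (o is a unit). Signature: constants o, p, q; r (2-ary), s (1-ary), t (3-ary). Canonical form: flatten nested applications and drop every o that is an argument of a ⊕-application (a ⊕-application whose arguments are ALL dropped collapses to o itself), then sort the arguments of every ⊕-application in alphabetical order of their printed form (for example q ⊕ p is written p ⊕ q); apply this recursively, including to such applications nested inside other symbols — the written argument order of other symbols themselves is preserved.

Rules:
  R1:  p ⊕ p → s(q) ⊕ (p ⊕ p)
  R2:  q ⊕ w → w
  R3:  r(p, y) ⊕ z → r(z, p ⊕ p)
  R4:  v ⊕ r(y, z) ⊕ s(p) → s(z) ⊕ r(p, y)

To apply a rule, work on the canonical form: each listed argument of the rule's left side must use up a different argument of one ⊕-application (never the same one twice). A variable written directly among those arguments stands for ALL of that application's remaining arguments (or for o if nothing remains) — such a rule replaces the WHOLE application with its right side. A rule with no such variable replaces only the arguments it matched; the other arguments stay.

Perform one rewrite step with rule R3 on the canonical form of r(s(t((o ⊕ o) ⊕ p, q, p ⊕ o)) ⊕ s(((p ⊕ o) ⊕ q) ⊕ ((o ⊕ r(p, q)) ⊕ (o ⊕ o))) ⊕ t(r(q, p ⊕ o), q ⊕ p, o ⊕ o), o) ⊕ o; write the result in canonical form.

Answer: r(s(r(p ⊕ q, p ⊕ p)) ⊕ s(t(p, q, p)) ⊕ t(r(q, p), p ⊕ q, o), o)

Derivation:
Canonical form:  r(s(p ⊕ q ⊕ r(p, q)) ⊕ s(t(p, q, p)) ⊕ t(r(q, p), p ⊕ q, o), o)
R3 matches:  uses r(p, q);  y := q, z := p ⊕ q
The variable takes the whole remainder — replace the entire application.
Result:  r(s(r(p ⊕ q, p ⊕ p)) ⊕ s(t(p, q, p)) ⊕ t(r(q, p), p ⊕ q, o), o)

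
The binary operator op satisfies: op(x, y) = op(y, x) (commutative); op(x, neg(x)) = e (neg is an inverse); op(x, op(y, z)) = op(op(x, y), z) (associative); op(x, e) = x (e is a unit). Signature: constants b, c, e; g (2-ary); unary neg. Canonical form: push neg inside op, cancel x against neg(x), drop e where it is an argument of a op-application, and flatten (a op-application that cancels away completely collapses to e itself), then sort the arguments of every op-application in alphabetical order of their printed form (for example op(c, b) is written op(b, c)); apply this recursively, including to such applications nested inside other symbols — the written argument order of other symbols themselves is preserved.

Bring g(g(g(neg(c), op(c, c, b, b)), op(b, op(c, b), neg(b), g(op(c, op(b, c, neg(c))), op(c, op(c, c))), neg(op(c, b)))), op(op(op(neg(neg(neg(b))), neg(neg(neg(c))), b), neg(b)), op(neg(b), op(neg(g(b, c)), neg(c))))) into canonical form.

Work inside:  op(op(op(neg(neg(neg(b))), neg(neg(neg(c))), b), neg(b)), op(neg(b), op(neg(g(b, c)), neg(c))))
Push neg inside:  distribute neg over op and collapse double neg
Collect:  op(neg(b), neg(b), neg(c), neg(c), neg(g(b, c)))
Reassemble:  g(g(g(neg(c), op(b, b, c, c)), g(op(b, c), op(c, c, c))), op(neg(b), neg(b), neg(c), neg(c), neg(g(b, c))))

Answer: g(g(g(neg(c), op(b, b, c, c)), g(op(b, c), op(c, c, c))), op(neg(b), neg(b), neg(c), neg(c), neg(g(b, c))))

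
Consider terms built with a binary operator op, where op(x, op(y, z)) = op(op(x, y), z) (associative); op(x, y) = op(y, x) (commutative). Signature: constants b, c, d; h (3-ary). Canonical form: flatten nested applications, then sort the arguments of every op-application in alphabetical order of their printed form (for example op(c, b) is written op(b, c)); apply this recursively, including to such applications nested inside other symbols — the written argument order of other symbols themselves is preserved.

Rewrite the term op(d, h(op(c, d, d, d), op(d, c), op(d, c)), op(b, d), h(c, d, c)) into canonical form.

Answer: op(b, d, d, h(c, d, c), h(op(c, d, d, d), op(c, d), op(c, d)))

Derivation:
Un-nest:  op(d, h(op(c, d, d, d), op(d, c), op(d, c)), b, d, h(c, d, c))
Canonicalize subterm:  h(op(c, d, d, d), op(d, c), op(d, c))  →  h(op(c, d, d, d), op(c, d), op(c, d))
Sort arguments:  op(b, d, d, h(c, d, c), h(op(c, d, d, d), op(c, d), op(c, d)))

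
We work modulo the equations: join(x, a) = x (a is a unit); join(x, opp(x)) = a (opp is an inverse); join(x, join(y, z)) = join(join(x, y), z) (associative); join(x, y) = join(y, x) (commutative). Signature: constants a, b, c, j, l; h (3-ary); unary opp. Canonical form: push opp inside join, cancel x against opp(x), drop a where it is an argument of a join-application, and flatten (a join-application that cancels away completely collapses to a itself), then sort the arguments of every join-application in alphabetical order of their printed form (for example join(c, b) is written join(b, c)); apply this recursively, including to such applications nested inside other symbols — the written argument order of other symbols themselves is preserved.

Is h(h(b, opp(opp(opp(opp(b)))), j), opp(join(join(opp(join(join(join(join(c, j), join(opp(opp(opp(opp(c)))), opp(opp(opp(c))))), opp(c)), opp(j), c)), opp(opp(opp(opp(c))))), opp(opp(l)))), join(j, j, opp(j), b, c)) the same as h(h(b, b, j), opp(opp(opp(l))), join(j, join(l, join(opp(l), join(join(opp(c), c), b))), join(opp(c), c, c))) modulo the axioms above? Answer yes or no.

Answer: yes — both canonical forms are h(h(b, b, j), opp(l), join(b, c, j))

Derivation:
Left:  h(h(b, opp(opp(opp(opp(b)))), j), opp(join(join(opp(join(join(join(join(c, j), join(opp(opp(opp(opp(c)))), opp(opp(opp(c))))), opp(c)), opp(j), c)), opp(opp(opp(opp(c))))), opp(opp(l)))), join(j, j, opp(j), b, c))
  Focus inside:  join(join(opp(join(join(join(join(c, j), join(opp(opp(opp(opp(c)))), opp(opp(opp(c))))), opp(c)), opp(j), c)), opp(opp(opp(opp(c))))), opp(opp(l)))
  Push opp inside:  distribute opp over join and collapse double opp
  Cancel inverse pairs:  c cancels; j cancels
  Collect terms:  l
  Reassemble:  h(h(b, b, j), opp(l), join(b, c, j))
Right:  h(h(b, b, j), opp(opp(opp(l))), join(j, join(l, join(opp(l), join(join(opp(c), c), b))), join(opp(c), c, c)))
  Descend into:  join(j, join(l, join(opp(l), join(join(opp(c), c), b))), join(opp(c), c, c))
  Cancel inverse pairs:  l cancels
  Collect:  join(j, c, b)
  Sort arguments:  join(b, c, j)
  Rebuild:  h(h(b, b, j), opp(l), join(b, c, j))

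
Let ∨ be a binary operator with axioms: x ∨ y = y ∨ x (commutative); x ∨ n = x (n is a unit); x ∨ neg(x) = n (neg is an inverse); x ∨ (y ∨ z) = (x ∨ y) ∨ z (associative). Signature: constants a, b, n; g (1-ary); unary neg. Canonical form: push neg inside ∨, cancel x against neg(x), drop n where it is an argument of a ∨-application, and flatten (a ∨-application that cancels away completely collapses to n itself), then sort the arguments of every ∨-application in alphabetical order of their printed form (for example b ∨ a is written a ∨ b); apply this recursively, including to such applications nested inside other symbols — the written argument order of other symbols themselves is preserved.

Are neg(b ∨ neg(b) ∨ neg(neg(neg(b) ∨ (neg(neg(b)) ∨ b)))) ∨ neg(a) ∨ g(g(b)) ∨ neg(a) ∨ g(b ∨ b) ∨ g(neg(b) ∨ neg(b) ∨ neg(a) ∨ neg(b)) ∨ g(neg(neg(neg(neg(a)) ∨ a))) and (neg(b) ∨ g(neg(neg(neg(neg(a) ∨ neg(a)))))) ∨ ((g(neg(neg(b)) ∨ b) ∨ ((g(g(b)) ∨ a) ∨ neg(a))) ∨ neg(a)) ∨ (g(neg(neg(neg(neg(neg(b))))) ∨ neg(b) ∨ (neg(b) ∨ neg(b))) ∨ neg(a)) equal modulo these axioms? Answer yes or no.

Answer: no — g(a ∨ a) ∨ g(b ∨ b) ∨ g(g(b)) ∨ g(neg(a) ∨ neg(b) ∨ neg(b) ∨ neg(b)) ∨ neg(a) ∨ neg(a) ∨ neg(b) vs g(a ∨ a) ∨ g(b ∨ b) ∨ g(g(b)) ∨ g(neg(b) ∨ neg(b) ∨ neg(b) ∨ neg(b)) ∨ neg(a) ∨ neg(a) ∨ neg(b)

Derivation:
Left:  neg(b ∨ neg(b) ∨ neg(neg(neg(b) ∨ (neg(neg(b)) ∨ b)))) ∨ neg(a) ∨ g(g(b)) ∨ neg(a) ∨ g(b ∨ b) ∨ g(neg(b) ∨ neg(b) ∨ neg(a) ∨ neg(b)) ∨ g(neg(neg(neg(neg(a)) ∨ a)))
  Push neg inside:  distribute neg over ∨ and collapse double neg
  Collect:  neg(b) ∨ neg(a) ∨ neg(a) ∨ g(g(b)) ∨ g(b ∨ b) ∨ g(neg(a) ∨ neg(b) ∨ neg(b) ∨ neg(b)) ∨ g(a ∨ a)
  Sort:  g(a ∨ a) ∨ g(b ∨ b) ∨ g(g(b)) ∨ g(neg(a) ∨ neg(b) ∨ neg(b) ∨ neg(b)) ∨ neg(a) ∨ neg(a) ∨ neg(b)
Right:  (neg(b) ∨ g(neg(neg(neg(neg(a) ∨ neg(a)))))) ∨ ((g(neg(neg(b)) ∨ b) ∨ ((g(g(b)) ∨ a) ∨ neg(a))) ∨ neg(a)) ∨ (g(neg(neg(neg(neg(neg(b))))) ∨ neg(b) ∨ (neg(b) ∨ neg(b))) ∨ neg(a))
  Push neg inside:  distribute neg over ∨ and collapse double neg
  Collect terms:  neg(b) ∨ g(a ∨ a) ∨ g(b ∨ b) ∨ g(g(b)) ∨ neg(a) ∨ neg(a) ∨ g(neg(b) ∨ neg(b) ∨ neg(b) ∨ neg(b))
  Sort arguments:  g(a ∨ a) ∨ g(b ∨ b) ∨ g(g(b)) ∨ g(neg(b) ∨ neg(b) ∨ neg(b) ∨ neg(b)) ∨ neg(a) ∨ neg(a) ∨ neg(b)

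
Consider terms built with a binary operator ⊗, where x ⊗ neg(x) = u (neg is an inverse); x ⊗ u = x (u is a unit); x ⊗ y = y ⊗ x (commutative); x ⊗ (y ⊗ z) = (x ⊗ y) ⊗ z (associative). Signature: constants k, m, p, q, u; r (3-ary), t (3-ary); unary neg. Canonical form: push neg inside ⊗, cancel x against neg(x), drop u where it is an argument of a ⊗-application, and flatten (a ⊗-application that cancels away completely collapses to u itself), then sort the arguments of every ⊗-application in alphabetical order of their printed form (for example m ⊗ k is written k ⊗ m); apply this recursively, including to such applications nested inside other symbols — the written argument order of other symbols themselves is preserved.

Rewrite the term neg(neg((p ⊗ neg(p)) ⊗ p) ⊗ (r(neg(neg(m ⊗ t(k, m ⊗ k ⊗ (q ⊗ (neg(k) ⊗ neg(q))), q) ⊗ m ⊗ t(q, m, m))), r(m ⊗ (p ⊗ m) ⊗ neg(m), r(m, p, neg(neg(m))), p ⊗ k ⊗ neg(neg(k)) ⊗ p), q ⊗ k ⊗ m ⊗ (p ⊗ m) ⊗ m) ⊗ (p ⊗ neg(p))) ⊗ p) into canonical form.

Answer: neg(r(m ⊗ m ⊗ t(k, m, q) ⊗ t(q, m, m), r(m ⊗ p, r(m, p, m), k ⊗ k ⊗ p ⊗ p), k ⊗ m ⊗ m ⊗ m ⊗ p ⊗ q))

Derivation:
Push neg inside:  distribute neg over ⊗ and collapse double neg
Cancel inverse pairs:  p cancels
Collect terms:  neg(r(m ⊗ m ⊗ t(k, m, q) ⊗ t(q, m, m), r(m ⊗ p, r(m, p, m), k ⊗ k ⊗ p ⊗ p), k ⊗ m ⊗ m ⊗ m ⊗ p ⊗ q))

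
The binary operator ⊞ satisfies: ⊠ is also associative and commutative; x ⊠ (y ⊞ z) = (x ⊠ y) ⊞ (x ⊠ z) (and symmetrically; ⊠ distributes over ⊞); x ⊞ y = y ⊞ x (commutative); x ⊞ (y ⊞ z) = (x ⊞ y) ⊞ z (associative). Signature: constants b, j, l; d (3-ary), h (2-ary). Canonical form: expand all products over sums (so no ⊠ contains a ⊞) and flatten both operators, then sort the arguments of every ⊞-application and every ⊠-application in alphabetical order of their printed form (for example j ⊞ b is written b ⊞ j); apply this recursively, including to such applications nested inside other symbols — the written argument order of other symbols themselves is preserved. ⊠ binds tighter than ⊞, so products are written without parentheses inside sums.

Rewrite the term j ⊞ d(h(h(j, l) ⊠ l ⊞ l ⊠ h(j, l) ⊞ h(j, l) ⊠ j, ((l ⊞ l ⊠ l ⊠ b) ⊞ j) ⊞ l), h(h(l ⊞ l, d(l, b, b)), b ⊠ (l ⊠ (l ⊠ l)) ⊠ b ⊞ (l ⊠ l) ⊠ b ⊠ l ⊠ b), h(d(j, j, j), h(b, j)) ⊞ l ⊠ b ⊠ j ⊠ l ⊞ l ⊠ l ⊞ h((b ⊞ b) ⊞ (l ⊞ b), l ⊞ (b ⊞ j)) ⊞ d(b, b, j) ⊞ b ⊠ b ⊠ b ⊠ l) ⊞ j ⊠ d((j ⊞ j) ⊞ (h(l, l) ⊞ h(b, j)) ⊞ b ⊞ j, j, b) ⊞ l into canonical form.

Merge nested applications:  j ⊞ d(h(h(j, l) ⊠ j ⊞ h(j, l) ⊠ l ⊞ h(j, l) ⊠ l, b ⊠ l ⊠ l ⊞ j ⊞ l ⊞ l), h(h(l ⊞ l, d(l, b, b)), b ⊠ b ⊠ l ⊠ l ⊠ l ⊞ b ⊠ b ⊠ l ⊠ l ⊠ l), b ⊠ b ⊠ b ⊠ l ⊞ b ⊠ j ⊠ l ⊠ l ⊞ d(b, b, j) ⊞ h(b ⊞ b ⊞ b ⊞ l, b ⊞ j ⊞ l) ⊞ h(d(j, j, j), h(b, j)) ⊞ l ⊠ l) ⊞ d(b ⊞ h(b, j) ⊞ h(l, l) ⊞ j ⊞ j ⊞ j, j, b) ⊠ j ⊞ l
Sort arguments:  d(b ⊞ h(b, j) ⊞ h(l, l) ⊞ j ⊞ j ⊞ j, j, b) ⊠ j ⊞ d(h(h(j, l) ⊠ j ⊞ h(j, l) ⊠ l ⊞ h(j, l) ⊠ l, b ⊠ l ⊠ l ⊞ j ⊞ l ⊞ l), h(h(l ⊞ l, d(l, b, b)), b ⊠ b ⊠ l ⊠ l ⊠ l ⊞ b ⊠ b ⊠ l ⊠ l ⊠ l), b ⊠ b ⊠ b ⊠ l ⊞ b ⊠ j ⊠ l ⊠ l ⊞ d(b, b, j) ⊞ h(b ⊞ b ⊞ b ⊞ l, b ⊞ j ⊞ l) ⊞ h(d(j, j, j), h(b, j)) ⊞ l ⊠ l) ⊞ j ⊞ l

Answer: d(b ⊞ h(b, j) ⊞ h(l, l) ⊞ j ⊞ j ⊞ j, j, b) ⊠ j ⊞ d(h(h(j, l) ⊠ j ⊞ h(j, l) ⊠ l ⊞ h(j, l) ⊠ l, b ⊠ l ⊠ l ⊞ j ⊞ l ⊞ l), h(h(l ⊞ l, d(l, b, b)), b ⊠ b ⊠ l ⊠ l ⊠ l ⊞ b ⊠ b ⊠ l ⊠ l ⊠ l), b ⊠ b ⊠ b ⊠ l ⊞ b ⊠ j ⊠ l ⊠ l ⊞ d(b, b, j) ⊞ h(b ⊞ b ⊞ b ⊞ l, b ⊞ j ⊞ l) ⊞ h(d(j, j, j), h(b, j)) ⊞ l ⊠ l) ⊞ j ⊞ l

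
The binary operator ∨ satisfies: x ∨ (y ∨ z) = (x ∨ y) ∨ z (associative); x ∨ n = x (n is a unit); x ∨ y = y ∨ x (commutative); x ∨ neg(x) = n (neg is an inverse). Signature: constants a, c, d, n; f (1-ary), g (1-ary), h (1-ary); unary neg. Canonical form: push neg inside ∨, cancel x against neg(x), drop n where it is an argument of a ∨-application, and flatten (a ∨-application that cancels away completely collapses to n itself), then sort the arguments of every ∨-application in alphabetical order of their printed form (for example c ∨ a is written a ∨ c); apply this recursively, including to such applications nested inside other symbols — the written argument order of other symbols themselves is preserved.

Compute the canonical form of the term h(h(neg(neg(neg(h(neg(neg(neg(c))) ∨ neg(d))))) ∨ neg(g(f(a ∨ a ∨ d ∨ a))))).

Focus inside:  neg(neg(neg(h(neg(neg(neg(c))) ∨ neg(d))))) ∨ neg(g(f(a ∨ a ∨ d ∨ a)))
Push neg inside:  distribute neg over ∨ and collapse double neg
Collect terms:  neg(h(neg(c) ∨ neg(d))) ∨ neg(g(f(a ∨ a ∨ a ∨ d)))
Sort:  neg(g(f(a ∨ a ∨ a ∨ d))) ∨ neg(h(neg(c) ∨ neg(d)))
Reassemble:  h(h(neg(g(f(a ∨ a ∨ a ∨ d))) ∨ neg(h(neg(c) ∨ neg(d)))))

Answer: h(h(neg(g(f(a ∨ a ∨ a ∨ d))) ∨ neg(h(neg(c) ∨ neg(d)))))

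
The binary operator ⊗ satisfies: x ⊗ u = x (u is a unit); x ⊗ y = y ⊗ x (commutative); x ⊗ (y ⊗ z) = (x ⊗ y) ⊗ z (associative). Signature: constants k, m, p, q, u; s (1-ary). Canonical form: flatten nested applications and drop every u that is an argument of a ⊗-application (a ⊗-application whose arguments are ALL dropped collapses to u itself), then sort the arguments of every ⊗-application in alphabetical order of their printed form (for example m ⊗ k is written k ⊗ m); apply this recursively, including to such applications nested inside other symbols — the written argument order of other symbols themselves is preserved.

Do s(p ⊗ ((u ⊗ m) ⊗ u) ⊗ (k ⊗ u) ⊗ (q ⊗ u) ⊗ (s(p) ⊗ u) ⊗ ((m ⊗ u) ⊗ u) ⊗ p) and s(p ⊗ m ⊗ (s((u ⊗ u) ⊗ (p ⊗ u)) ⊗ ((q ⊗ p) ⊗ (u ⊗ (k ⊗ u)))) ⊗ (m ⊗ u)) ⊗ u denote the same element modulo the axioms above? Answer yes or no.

Answer: yes — both canonical forms are s(k ⊗ m ⊗ m ⊗ p ⊗ p ⊗ q ⊗ s(p))

Derivation:
Left:  s(p ⊗ ((u ⊗ m) ⊗ u) ⊗ (k ⊗ u) ⊗ (q ⊗ u) ⊗ (s(p) ⊗ u) ⊗ ((m ⊗ u) ⊗ u) ⊗ p)
  Work inside:  p ⊗ ((u ⊗ m) ⊗ u) ⊗ (k ⊗ u) ⊗ (q ⊗ u) ⊗ (s(p) ⊗ u) ⊗ ((m ⊗ u) ⊗ u) ⊗ p
  Merge nested applications:  p ⊗ u ⊗ m ⊗ u ⊗ k ⊗ u ⊗ q ⊗ u ⊗ s(p) ⊗ u ⊗ m ⊗ u ⊗ u ⊗ p
  Drop the unit:  drop u (×7)
  Sort:  k ⊗ m ⊗ m ⊗ p ⊗ p ⊗ q ⊗ s(p)
  Put back:  s(k ⊗ m ⊗ m ⊗ p ⊗ p ⊗ q ⊗ s(p))
Right:  s(p ⊗ m ⊗ (s((u ⊗ u) ⊗ (p ⊗ u)) ⊗ ((q ⊗ p) ⊗ (u ⊗ (k ⊗ u)))) ⊗ (m ⊗ u)) ⊗ u
  Simplify inside:  s(p ⊗ m ⊗ (s((u ⊗ u) ⊗ (p ⊗ u)) ⊗ ((q ⊗ p) ⊗ (u ⊗ (k ⊗ u)))) ⊗ (m ⊗ u))  →  s(k ⊗ m ⊗ m ⊗ p ⊗ p ⊗ q ⊗ s(p))
  Units out:  drop u
  Order the arguments:  s(k ⊗ m ⊗ m ⊗ p ⊗ p ⊗ q ⊗ s(p))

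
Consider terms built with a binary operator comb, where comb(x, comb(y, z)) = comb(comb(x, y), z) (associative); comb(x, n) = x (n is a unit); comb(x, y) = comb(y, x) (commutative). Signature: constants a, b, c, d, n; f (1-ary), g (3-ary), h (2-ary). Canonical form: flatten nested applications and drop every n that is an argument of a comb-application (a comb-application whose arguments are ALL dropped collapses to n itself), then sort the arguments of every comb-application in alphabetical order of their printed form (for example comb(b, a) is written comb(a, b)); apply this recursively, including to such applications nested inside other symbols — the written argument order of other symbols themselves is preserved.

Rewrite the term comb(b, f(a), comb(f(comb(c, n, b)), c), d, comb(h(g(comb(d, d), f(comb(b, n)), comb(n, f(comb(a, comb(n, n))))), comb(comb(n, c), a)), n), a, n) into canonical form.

Answer: comb(a, b, c, d, f(a), f(comb(b, c)), h(g(comb(d, d), f(b), f(a)), comb(a, c)))

Derivation:
Merge nested applications:  comb(b, f(a), f(comb(c, n, b)), c, d, h(g(comb(d, d), f(comb(b, n)), comb(n, f(comb(a, comb(n, n))))), comb(comb(n, c), a)), n, a, n)
Inside:  f(comb(c, n, b))  →  f(comb(b, c))
Canonicalize subterm:  h(g(comb(d, d), f(comb(b, n)), comb(n, f(comb(a, comb(n, n))))), comb(comb(n, c), a))  →  h(g(comb(d, d), f(b), f(a)), comb(a, c))
Drop the unit:  drop n (×2)
Sort:  comb(a, b, c, d, f(a), f(comb(b, c)), h(g(comb(d, d), f(b), f(a)), comb(a, c)))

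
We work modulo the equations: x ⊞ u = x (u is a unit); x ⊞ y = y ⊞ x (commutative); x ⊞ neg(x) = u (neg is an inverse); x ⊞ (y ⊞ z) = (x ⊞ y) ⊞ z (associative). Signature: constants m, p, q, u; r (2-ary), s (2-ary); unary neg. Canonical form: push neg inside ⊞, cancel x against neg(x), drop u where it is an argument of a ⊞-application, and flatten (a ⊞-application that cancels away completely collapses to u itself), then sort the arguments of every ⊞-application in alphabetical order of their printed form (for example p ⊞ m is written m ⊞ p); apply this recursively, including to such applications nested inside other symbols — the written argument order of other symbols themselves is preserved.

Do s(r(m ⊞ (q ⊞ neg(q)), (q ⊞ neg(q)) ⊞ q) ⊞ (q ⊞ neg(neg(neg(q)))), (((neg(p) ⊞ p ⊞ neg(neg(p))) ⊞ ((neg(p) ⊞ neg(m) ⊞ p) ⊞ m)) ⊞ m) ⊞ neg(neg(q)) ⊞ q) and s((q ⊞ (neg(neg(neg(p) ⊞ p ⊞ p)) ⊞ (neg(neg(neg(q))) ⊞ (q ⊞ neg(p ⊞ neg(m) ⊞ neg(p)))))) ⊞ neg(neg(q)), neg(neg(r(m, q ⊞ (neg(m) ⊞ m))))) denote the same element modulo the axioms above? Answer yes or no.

Answer: no — s(r(m, q), m ⊞ p ⊞ q ⊞ q) vs s(m ⊞ p ⊞ q ⊞ q, r(m, q))

Derivation:
Left:  s(r(m ⊞ (q ⊞ neg(q)), (q ⊞ neg(q)) ⊞ q) ⊞ (q ⊞ neg(neg(neg(q)))), (((neg(p) ⊞ p ⊞ neg(neg(p))) ⊞ ((neg(p) ⊞ neg(m) ⊞ p) ⊞ m)) ⊞ m) ⊞ neg(neg(q)) ⊞ q)
  Descend into:  (((neg(p) ⊞ p ⊞ neg(neg(p))) ⊞ ((neg(p) ⊞ neg(m) ⊞ p) ⊞ m)) ⊞ m) ⊞ neg(neg(q)) ⊞ q
  Push neg inside:  distribute neg over ⊞ and collapse double neg
  Collect terms:  p ⊞ m ⊞ q ⊞ q
  Sort arguments:  m ⊞ p ⊞ q ⊞ q
  Reassemble:  s(r(m, q), m ⊞ p ⊞ q ⊞ q)
Right:  s((q ⊞ (neg(neg(neg(p) ⊞ p ⊞ p)) ⊞ (neg(neg(neg(q))) ⊞ (q ⊞ neg(p ⊞ neg(m) ⊞ neg(p)))))) ⊞ neg(neg(q)), neg(neg(r(m, q ⊞ (neg(m) ⊞ m)))))
  Work inside:  (q ⊞ (neg(neg(neg(p) ⊞ p ⊞ p)) ⊞ (neg(neg(neg(q))) ⊞ (q ⊞ neg(p ⊞ neg(m) ⊞ neg(p)))))) ⊞ neg(neg(q))
  Push neg inside:  distribute neg over ⊞ and collapse double neg
  Combine occurrences:  q ⊞ q ⊞ p ⊞ m
  Order the arguments:  m ⊞ p ⊞ q ⊞ q
  Reassemble:  s(m ⊞ p ⊞ q ⊞ q, r(m, q))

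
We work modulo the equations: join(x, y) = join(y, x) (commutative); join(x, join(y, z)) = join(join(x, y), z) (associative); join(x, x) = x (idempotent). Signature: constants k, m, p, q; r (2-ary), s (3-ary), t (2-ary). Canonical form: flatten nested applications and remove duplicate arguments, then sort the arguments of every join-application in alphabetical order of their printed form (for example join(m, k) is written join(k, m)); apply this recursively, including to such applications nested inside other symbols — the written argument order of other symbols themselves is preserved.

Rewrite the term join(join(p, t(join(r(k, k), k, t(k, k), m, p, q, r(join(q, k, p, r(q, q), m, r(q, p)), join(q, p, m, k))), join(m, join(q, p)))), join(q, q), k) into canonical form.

Merge nested applications:  join(p, t(join(r(k, k), k, t(k, k), m, p, q, r(join(q, k, p, r(q, q), m, r(q, p)), join(q, p, m, k))), join(m, join(q, p))), q, q, k)
Canonicalize subterm:  t(join(r(k, k), k, t(k, k), m, p, q, r(join(q, k, p, r(q, q), m, r(q, p)), join(q, p, m, k))), join(m, join(q, p)))  →  t(join(k, m, p, q, r(join(k, m, p, q, r(q, p), r(q, q)), join(k, m, p, q)), r(k, k), t(k, k)), join(m, p, q))
Idempotence:  drop duplicate q
Sort arguments:  join(k, p, q, t(join(k, m, p, q, r(join(k, m, p, q, r(q, p), r(q, q)), join(k, m, p, q)), r(k, k), t(k, k)), join(m, p, q)))

Answer: join(k, p, q, t(join(k, m, p, q, r(join(k, m, p, q, r(q, p), r(q, q)), join(k, m, p, q)), r(k, k), t(k, k)), join(m, p, q)))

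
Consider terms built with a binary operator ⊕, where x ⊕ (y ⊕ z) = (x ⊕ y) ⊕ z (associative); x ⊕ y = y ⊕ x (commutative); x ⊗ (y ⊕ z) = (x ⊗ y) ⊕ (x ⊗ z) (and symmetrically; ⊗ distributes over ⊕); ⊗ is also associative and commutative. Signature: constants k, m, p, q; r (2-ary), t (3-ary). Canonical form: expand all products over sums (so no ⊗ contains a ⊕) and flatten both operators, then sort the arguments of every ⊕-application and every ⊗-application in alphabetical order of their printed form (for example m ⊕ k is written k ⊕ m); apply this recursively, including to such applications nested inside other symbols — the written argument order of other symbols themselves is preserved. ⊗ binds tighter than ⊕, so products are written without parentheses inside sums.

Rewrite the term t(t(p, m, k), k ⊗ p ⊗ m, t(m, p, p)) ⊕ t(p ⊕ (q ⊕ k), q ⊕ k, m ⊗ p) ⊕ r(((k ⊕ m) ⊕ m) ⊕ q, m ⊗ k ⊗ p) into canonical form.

Un-nest:  t(t(p, m, k), k ⊗ m ⊗ p, t(m, p, p)) ⊕ t(k ⊕ p ⊕ q, k ⊕ q, m ⊗ p) ⊕ r(k ⊕ m ⊕ m ⊕ q, k ⊗ m ⊗ p)
Sort arguments:  r(k ⊕ m ⊕ m ⊕ q, k ⊗ m ⊗ p) ⊕ t(k ⊕ p ⊕ q, k ⊕ q, m ⊗ p) ⊕ t(t(p, m, k), k ⊗ m ⊗ p, t(m, p, p))

Answer: r(k ⊕ m ⊕ m ⊕ q, k ⊗ m ⊗ p) ⊕ t(k ⊕ p ⊕ q, k ⊕ q, m ⊗ p) ⊕ t(t(p, m, k), k ⊗ m ⊗ p, t(m, p, p))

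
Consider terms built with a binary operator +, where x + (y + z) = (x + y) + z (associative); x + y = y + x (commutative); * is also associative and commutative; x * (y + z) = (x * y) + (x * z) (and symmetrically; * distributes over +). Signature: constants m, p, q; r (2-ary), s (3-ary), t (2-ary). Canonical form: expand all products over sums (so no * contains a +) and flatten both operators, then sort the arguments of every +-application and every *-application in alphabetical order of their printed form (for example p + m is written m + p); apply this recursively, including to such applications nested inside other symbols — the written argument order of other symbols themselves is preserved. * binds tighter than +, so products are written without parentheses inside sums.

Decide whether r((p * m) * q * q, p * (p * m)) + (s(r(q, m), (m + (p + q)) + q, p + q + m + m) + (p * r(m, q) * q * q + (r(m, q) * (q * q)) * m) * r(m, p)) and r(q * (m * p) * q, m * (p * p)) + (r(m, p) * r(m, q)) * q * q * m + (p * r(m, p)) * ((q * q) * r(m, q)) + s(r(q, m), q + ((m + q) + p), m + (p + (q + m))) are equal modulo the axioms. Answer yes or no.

Left:  r((p * m) * q * q, p * (p * m)) + (s(r(q, m), (m + (p + q)) + q, p + q + m + m) + (p * r(m, q) * q * q + (r(m, q) * (q * q)) * m) * r(m, p))
  Expand products over sums:  r(m * p * q * q, m * p * p) + s(r(q, m), m + p + q + q, m + m + p + q) + p * q * q * r(m, p) * r(m, q) + m * q * q * r(m, p) * r(m, q)
  Sort arguments:  m * q * q * r(m, p) * r(m, q) + p * q * q * r(m, p) * r(m, q) + r(m * p * q * q, m * p * p) + s(r(q, m), m + p + q + q, m + m + p + q)
Right:  r(q * (m * p) * q, m * (p * p)) + (r(m, p) * r(m, q)) * q * q * m + (p * r(m, p)) * ((q * q) * r(m, q)) + s(r(q, m), q + ((m + q) + p), m + (p + (q + m)))
  Un-nest:  r(m * p * q * q, m * p * p) + m * q * q * r(m, p) * r(m, q) + p * q * q * r(m, p) * r(m, q) + s(r(q, m), m + p + q + q, m + m + p + q)
  Order the arguments:  m * q * q * r(m, p) * r(m, q) + p * q * q * r(m, p) * r(m, q) + r(m * p * q * q, m * p * p) + s(r(q, m), m + p + q + q, m + m + p + q)

Answer: yes — both canonical forms are m * q * q * r(m, p) * r(m, q) + p * q * q * r(m, p) * r(m, q) + r(m * p * q * q, m * p * p) + s(r(q, m), m + p + q + q, m + m + p + q)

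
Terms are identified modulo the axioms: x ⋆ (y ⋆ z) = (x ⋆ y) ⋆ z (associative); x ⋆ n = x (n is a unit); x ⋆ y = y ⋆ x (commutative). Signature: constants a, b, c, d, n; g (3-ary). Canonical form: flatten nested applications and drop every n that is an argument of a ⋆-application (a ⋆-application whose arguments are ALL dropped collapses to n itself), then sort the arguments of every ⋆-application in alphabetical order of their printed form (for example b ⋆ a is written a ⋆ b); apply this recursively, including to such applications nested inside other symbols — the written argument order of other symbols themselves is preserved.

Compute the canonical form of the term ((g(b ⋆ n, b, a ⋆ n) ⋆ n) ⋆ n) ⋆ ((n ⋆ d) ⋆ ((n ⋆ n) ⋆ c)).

Flatten:  g(b ⋆ n, b, a ⋆ n) ⋆ n ⋆ n ⋆ n ⋆ d ⋆ n ⋆ n ⋆ c
Canonicalize subterm:  g(b ⋆ n, b, a ⋆ n)  →  g(b, b, a)
Units out:  drop n (×5)
Order the arguments:  c ⋆ d ⋆ g(b, b, a)

Answer: c ⋆ d ⋆ g(b, b, a)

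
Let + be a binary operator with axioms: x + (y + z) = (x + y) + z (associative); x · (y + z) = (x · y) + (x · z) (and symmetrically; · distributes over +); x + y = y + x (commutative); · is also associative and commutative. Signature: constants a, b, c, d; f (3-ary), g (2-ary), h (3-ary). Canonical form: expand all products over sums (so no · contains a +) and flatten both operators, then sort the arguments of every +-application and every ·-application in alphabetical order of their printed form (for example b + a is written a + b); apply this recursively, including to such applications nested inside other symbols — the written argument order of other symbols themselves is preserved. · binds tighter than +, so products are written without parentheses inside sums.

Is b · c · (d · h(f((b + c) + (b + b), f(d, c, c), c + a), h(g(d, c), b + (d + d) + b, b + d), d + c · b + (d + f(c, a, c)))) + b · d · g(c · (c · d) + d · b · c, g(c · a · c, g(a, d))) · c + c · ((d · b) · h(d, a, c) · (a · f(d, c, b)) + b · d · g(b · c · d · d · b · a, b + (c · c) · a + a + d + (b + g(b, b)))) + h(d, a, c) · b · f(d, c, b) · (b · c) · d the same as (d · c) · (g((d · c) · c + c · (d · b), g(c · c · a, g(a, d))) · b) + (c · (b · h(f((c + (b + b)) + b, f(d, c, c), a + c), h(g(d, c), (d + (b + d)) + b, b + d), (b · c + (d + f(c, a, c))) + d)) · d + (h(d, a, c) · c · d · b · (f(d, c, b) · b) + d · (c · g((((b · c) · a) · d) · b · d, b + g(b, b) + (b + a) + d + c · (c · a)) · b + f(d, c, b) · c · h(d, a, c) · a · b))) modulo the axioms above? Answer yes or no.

Left:  b · c · (d · h(f((b + c) + (b + b), f(d, c, c), c + a), h(g(d, c), b + (d + d) + b, b + d), d + c · b + (d + f(c, a, c)))) + b · d · g(c · (c · d) + d · b · c, g(c · a · c, g(a, d))) · c + c · ((d · b) · h(d, a, c) · (a · f(d, c, b)) + b · d · g(b · c · d · d · b · a, b + (c · c) · a + a + d + (b + g(b, b)))) + h(d, a, c) · b · f(d, c, b) · (b · c) · d
  Expand:  b · c · d · h(f(b + b + b + c, f(d, c, c), a + c), h(g(d, c), b + b + d + d, b + d), b · c + d + d + f(c, a, c)) + b · c · d · g(b · c · d + c · c · d, g(a · c · c, g(a, d))) + a · b · c · d · f(d, c, b) · h(d, a, c) + b · c · d · g(a · b · b · c · d · d, a + a · c · c + b + b + d + g(b, b)) + b · b · c · d · f(d, c, b) · h(d, a, c)
  Sort:  a · b · c · d · f(d, c, b) · h(d, a, c) + b · b · c · d · f(d, c, b) · h(d, a, c) + b · c · d · g(a · b · b · c · d · d, a + a · c · c + b + b + d + g(b, b)) + b · c · d · g(b · c · d + c · c · d, g(a · c · c, g(a, d))) + b · c · d · h(f(b + b + b + c, f(d, c, c), a + c), h(g(d, c), b + b + d + d, b + d), b · c + d + d + f(c, a, c))
Right:  (d · c) · (g((d · c) · c + c · (d · b), g(c · c · a, g(a, d))) · b) + (c · (b · h(f((c + (b + b)) + b, f(d, c, c), a + c), h(g(d, c), (d + (b + d)) + b, b + d), (b · c + (d + f(c, a, c))) + d)) · d + (h(d, a, c) · c · d · b · (f(d, c, b) · b) + d · (c · g((((b · c) · a) · d) · b · d, b + g(b, b) + (b + a) + d + c · (c · a)) · b + f(d, c, b) · c · h(d, a, c) · a · b)))
  Expand products over sums:  b · c · d · g(b · c · d + c · c · d, g(a · c · c, g(a, d))) + b · c · d · h(f(b + b + b + c, f(d, c, c), a + c), h(g(d, c), b + b + d + d, b + d), b · c + d + d + f(c, a, c)) + b · b · c · d · f(d, c, b) · h(d, a, c) + b · c · d · g(a · b · b · c · d · d, a + a · c · c + b + b + d + g(b, b)) + a · b · c · d · f(d, c, b) · h(d, a, c)
  Sort arguments:  a · b · c · d · f(d, c, b) · h(d, a, c) + b · b · c · d · f(d, c, b) · h(d, a, c) + b · c · d · g(a · b · b · c · d · d, a + a · c · c + b + b + d + g(b, b)) + b · c · d · g(b · c · d + c · c · d, g(a · c · c, g(a, d))) + b · c · d · h(f(b + b + b + c, f(d, c, c), a + c), h(g(d, c), b + b + d + d, b + d), b · c + d + d + f(c, a, c))

Answer: yes — both canonical forms are a · b · c · d · f(d, c, b) · h(d, a, c) + b · b · c · d · f(d, c, b) · h(d, a, c) + b · c · d · g(a · b · b · c · d · d, a + a · c · c + b + b + d + g(b, b)) + b · c · d · g(b · c · d + c · c · d, g(a · c · c, g(a, d))) + b · c · d · h(f(b + b + b + c, f(d, c, c), a + c), h(g(d, c), b + b + d + d, b + d), b · c + d + d + f(c, a, c))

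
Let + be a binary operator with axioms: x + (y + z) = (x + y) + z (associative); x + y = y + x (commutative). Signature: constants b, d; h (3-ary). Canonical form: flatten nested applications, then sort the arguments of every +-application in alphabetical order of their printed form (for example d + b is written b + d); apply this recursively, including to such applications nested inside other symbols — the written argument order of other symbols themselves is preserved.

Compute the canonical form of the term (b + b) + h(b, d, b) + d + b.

Flatten:  b + b + h(b, d, b) + d + b
Sort arguments:  b + b + b + d + h(b, d, b)

Answer: b + b + b + d + h(b, d, b)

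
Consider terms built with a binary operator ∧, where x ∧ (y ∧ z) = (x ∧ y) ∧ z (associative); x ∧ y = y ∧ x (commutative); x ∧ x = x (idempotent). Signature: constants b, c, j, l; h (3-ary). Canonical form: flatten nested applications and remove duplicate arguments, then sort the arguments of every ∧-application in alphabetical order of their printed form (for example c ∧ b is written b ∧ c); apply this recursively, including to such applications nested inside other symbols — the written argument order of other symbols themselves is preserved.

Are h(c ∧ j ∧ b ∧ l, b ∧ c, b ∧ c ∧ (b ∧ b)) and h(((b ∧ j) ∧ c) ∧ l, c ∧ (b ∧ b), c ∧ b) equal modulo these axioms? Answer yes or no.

Answer: yes — both canonical forms are h(b ∧ c ∧ j ∧ l, b ∧ c, b ∧ c)

Derivation:
Left:  h(c ∧ j ∧ b ∧ l, b ∧ c, b ∧ c ∧ (b ∧ b))
  Focus inside:  b ∧ c ∧ (b ∧ b)
  Merge nested applications:  b ∧ c ∧ b ∧ b
  Deduplicate:  drop duplicate b, b
  Order the arguments:  b ∧ c
  Rebuild:  h(b ∧ c ∧ j ∧ l, b ∧ c, b ∧ c)
Right:  h(((b ∧ j) ∧ c) ∧ l, c ∧ (b ∧ b), c ∧ b)
  Descend into:  ((b ∧ j) ∧ c) ∧ l
  Un-nest:  b ∧ j ∧ c ∧ l
  Sort:  b ∧ c ∧ j ∧ l
  Put back:  h(b ∧ c ∧ j ∧ l, b ∧ c, b ∧ c)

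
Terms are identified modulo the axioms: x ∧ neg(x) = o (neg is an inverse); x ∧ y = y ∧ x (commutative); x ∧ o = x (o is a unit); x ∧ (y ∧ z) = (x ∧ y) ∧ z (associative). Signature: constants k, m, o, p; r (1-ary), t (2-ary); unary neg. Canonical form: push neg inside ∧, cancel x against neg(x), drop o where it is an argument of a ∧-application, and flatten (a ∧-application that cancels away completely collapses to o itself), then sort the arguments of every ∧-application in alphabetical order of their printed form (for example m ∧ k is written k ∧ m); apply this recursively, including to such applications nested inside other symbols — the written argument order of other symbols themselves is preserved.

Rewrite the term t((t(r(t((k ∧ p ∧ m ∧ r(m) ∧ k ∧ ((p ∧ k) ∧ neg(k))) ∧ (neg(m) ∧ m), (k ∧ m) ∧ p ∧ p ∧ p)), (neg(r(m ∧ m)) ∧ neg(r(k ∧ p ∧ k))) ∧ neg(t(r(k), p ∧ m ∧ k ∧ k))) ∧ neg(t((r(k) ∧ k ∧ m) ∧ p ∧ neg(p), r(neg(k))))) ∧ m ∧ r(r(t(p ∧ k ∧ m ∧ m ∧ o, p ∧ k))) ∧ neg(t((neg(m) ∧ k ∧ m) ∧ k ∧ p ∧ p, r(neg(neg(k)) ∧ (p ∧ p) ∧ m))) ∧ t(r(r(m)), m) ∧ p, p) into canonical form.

Answer: t(m ∧ neg(t(k ∧ k ∧ p ∧ p, r(k ∧ m ∧ p ∧ p))) ∧ neg(t(k ∧ m ∧ r(k), r(neg(k)))) ∧ p ∧ r(r(t(k ∧ m ∧ m ∧ p, k ∧ p))) ∧ t(r(r(m)), m) ∧ t(r(t(k ∧ k ∧ m ∧ p ∧ p ∧ r(m), k ∧ m ∧ p ∧ p ∧ p)), neg(r(k ∧ k ∧ p)) ∧ neg(r(m ∧ m)) ∧ neg(t(r(k), k ∧ k ∧ m ∧ p))), p)

Derivation:
Descend into:  (t(r(t((k ∧ p ∧ m ∧ r(m) ∧ k ∧ ((p ∧ k) ∧ neg(k))) ∧ (neg(m) ∧ m), (k ∧ m) ∧ p ∧ p ∧ p)), (neg(r(m ∧ m)) ∧ neg(r(k ∧ p ∧ k))) ∧ neg(t(r(k), p ∧ m ∧ k ∧ k))) ∧ neg(t((r(k) ∧ k ∧ m) ∧ p ∧ neg(p), r(neg(k))))) ∧ m ∧ r(r(t(p ∧ k ∧ m ∧ m ∧ o, p ∧ k))) ∧ neg(t((neg(m) ∧ k ∧ m) ∧ k ∧ p ∧ p, r(neg(neg(k)) ∧ (p ∧ p) ∧ m))) ∧ t(r(r(m)), m) ∧ p
Push neg inside:  distribute neg over ∧ and collapse double neg
Combine occurrences:  t(r(t(k ∧ k ∧ m ∧ p ∧ p ∧ r(m), k ∧ m ∧ p ∧ p ∧ p)), neg(r(k ∧ k ∧ p)) ∧ neg(r(m ∧ m)) ∧ neg(t(r(k), k ∧ k ∧ m ∧ p))) ∧ neg(t(k ∧ m ∧ r(k), r(neg(k)))) ∧ m ∧ r(r(t(k ∧ m ∧ m ∧ p, k ∧ p))) ∧ neg(t(k ∧ k ∧ p ∧ p, r(k ∧ m ∧ p ∧ p))) ∧ t(r(r(m)), m) ∧ p
Order the arguments:  m ∧ neg(t(k ∧ k ∧ p ∧ p, r(k ∧ m ∧ p ∧ p))) ∧ neg(t(k ∧ m ∧ r(k), r(neg(k)))) ∧ p ∧ r(r(t(k ∧ m ∧ m ∧ p, k ∧ p))) ∧ t(r(r(m)), m) ∧ t(r(t(k ∧ k ∧ m ∧ p ∧ p ∧ r(m), k ∧ m ∧ p ∧ p ∧ p)), neg(r(k ∧ k ∧ p)) ∧ neg(r(m ∧ m)) ∧ neg(t(r(k), k ∧ k ∧ m ∧ p)))
Rebuild:  t(m ∧ neg(t(k ∧ k ∧ p ∧ p, r(k ∧ m ∧ p ∧ p))) ∧ neg(t(k ∧ m ∧ r(k), r(neg(k)))) ∧ p ∧ r(r(t(k ∧ m ∧ m ∧ p, k ∧ p))) ∧ t(r(r(m)), m) ∧ t(r(t(k ∧ k ∧ m ∧ p ∧ p ∧ r(m), k ∧ m ∧ p ∧ p ∧ p)), neg(r(k ∧ k ∧ p)) ∧ neg(r(m ∧ m)) ∧ neg(t(r(k), k ∧ k ∧ m ∧ p))), p)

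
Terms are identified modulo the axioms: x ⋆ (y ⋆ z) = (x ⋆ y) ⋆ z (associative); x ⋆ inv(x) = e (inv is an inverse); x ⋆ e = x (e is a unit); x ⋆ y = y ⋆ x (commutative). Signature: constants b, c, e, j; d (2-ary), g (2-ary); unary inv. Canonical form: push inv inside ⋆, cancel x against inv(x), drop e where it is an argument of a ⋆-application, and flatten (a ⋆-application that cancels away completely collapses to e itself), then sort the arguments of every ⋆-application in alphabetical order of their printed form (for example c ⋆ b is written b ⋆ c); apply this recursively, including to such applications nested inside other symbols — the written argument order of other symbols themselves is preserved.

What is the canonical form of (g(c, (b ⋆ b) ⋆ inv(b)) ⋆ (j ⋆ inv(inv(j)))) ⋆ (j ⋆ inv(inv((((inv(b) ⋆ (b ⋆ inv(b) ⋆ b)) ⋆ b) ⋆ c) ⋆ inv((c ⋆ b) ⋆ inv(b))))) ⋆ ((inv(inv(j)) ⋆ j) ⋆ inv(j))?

Push inv inside:  distribute inv over ⋆ and collapse double inv
Cancel inverse pairs:  c cancels
Combine occurrences:  g(c, b) ⋆ j ⋆ j ⋆ j ⋆ j ⋆ b
Order the arguments:  b ⋆ g(c, b) ⋆ j ⋆ j ⋆ j ⋆ j

Answer: b ⋆ g(c, b) ⋆ j ⋆ j ⋆ j ⋆ j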